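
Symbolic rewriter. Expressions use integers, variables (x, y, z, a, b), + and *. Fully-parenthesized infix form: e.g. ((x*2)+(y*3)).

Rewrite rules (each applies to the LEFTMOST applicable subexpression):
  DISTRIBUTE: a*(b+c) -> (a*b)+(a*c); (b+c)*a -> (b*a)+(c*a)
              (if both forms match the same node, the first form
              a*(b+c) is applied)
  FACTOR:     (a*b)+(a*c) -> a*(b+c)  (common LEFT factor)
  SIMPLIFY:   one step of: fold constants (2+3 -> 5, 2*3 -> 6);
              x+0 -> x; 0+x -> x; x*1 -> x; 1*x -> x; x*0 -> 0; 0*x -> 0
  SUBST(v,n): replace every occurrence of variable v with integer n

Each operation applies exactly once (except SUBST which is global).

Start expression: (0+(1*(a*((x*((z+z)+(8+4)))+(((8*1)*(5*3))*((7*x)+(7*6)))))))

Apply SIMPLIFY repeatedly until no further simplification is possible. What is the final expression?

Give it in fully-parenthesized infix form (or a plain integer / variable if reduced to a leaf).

Answer: (a*((x*((z+z)+12))+(120*((7*x)+42))))

Derivation:
Start: (0+(1*(a*((x*((z+z)+(8+4)))+(((8*1)*(5*3))*((7*x)+(7*6)))))))
Step 1: at root: (0+(1*(a*((x*((z+z)+(8+4)))+(((8*1)*(5*3))*((7*x)+(7*6))))))) -> (1*(a*((x*((z+z)+(8+4)))+(((8*1)*(5*3))*((7*x)+(7*6)))))); overall: (0+(1*(a*((x*((z+z)+(8+4)))+(((8*1)*(5*3))*((7*x)+(7*6))))))) -> (1*(a*((x*((z+z)+(8+4)))+(((8*1)*(5*3))*((7*x)+(7*6))))))
Step 2: at root: (1*(a*((x*((z+z)+(8+4)))+(((8*1)*(5*3))*((7*x)+(7*6)))))) -> (a*((x*((z+z)+(8+4)))+(((8*1)*(5*3))*((7*x)+(7*6))))); overall: (1*(a*((x*((z+z)+(8+4)))+(((8*1)*(5*3))*((7*x)+(7*6)))))) -> (a*((x*((z+z)+(8+4)))+(((8*1)*(5*3))*((7*x)+(7*6)))))
Step 3: at RLRR: (8+4) -> 12; overall: (a*((x*((z+z)+(8+4)))+(((8*1)*(5*3))*((7*x)+(7*6))))) -> (a*((x*((z+z)+12))+(((8*1)*(5*3))*((7*x)+(7*6)))))
Step 4: at RRLL: (8*1) -> 8; overall: (a*((x*((z+z)+12))+(((8*1)*(5*3))*((7*x)+(7*6))))) -> (a*((x*((z+z)+12))+((8*(5*3))*((7*x)+(7*6)))))
Step 5: at RRLR: (5*3) -> 15; overall: (a*((x*((z+z)+12))+((8*(5*3))*((7*x)+(7*6))))) -> (a*((x*((z+z)+12))+((8*15)*((7*x)+(7*6)))))
Step 6: at RRL: (8*15) -> 120; overall: (a*((x*((z+z)+12))+((8*15)*((7*x)+(7*6))))) -> (a*((x*((z+z)+12))+(120*((7*x)+(7*6)))))
Step 7: at RRRR: (7*6) -> 42; overall: (a*((x*((z+z)+12))+(120*((7*x)+(7*6))))) -> (a*((x*((z+z)+12))+(120*((7*x)+42))))
Fixed point: (a*((x*((z+z)+12))+(120*((7*x)+42))))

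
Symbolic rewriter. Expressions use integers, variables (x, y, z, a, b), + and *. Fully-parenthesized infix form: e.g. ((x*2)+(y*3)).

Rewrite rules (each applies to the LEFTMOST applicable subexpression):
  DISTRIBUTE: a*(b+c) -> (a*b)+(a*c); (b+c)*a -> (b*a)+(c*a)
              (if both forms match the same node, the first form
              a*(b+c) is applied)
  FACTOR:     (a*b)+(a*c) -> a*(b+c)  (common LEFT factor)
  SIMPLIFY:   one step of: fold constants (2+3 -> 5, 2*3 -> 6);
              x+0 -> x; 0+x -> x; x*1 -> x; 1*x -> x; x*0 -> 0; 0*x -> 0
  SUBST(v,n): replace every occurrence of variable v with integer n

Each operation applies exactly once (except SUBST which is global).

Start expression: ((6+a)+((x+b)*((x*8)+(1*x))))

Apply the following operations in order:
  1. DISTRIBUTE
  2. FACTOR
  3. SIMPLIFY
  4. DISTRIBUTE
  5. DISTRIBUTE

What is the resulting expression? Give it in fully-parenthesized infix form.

Start: ((6+a)+((x+b)*((x*8)+(1*x))))
Apply DISTRIBUTE at R (target: ((x+b)*((x*8)+(1*x)))): ((6+a)+((x+b)*((x*8)+(1*x)))) -> ((6+a)+(((x+b)*(x*8))+((x+b)*(1*x))))
Apply FACTOR at R (target: (((x+b)*(x*8))+((x+b)*(1*x)))): ((6+a)+(((x+b)*(x*8))+((x+b)*(1*x)))) -> ((6+a)+((x+b)*((x*8)+(1*x))))
Apply SIMPLIFY at RRR (target: (1*x)): ((6+a)+((x+b)*((x*8)+(1*x)))) -> ((6+a)+((x+b)*((x*8)+x)))
Apply DISTRIBUTE at R (target: ((x+b)*((x*8)+x))): ((6+a)+((x+b)*((x*8)+x))) -> ((6+a)+(((x+b)*(x*8))+((x+b)*x)))
Apply DISTRIBUTE at RL (target: ((x+b)*(x*8))): ((6+a)+(((x+b)*(x*8))+((x+b)*x))) -> ((6+a)+(((x*(x*8))+(b*(x*8)))+((x+b)*x)))

Answer: ((6+a)+(((x*(x*8))+(b*(x*8)))+((x+b)*x)))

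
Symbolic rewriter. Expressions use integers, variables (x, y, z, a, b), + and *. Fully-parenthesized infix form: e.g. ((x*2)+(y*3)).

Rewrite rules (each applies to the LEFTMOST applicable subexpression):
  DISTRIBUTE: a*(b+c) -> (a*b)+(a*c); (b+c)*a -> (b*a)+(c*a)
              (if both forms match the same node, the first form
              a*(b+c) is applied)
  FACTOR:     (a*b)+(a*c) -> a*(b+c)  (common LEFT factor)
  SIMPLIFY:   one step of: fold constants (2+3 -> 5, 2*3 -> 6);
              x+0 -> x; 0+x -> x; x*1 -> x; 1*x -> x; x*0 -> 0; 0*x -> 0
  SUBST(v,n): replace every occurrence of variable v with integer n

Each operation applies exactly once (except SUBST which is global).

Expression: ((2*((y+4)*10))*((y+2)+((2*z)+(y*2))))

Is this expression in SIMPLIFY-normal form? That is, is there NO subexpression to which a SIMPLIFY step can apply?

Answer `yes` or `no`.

Answer: yes

Derivation:
Expression: ((2*((y+4)*10))*((y+2)+((2*z)+(y*2))))
Scanning for simplifiable subexpressions (pre-order)...
  at root: ((2*((y+4)*10))*((y+2)+((2*z)+(y*2)))) (not simplifiable)
  at L: (2*((y+4)*10)) (not simplifiable)
  at LR: ((y+4)*10) (not simplifiable)
  at LRL: (y+4) (not simplifiable)
  at R: ((y+2)+((2*z)+(y*2))) (not simplifiable)
  at RL: (y+2) (not simplifiable)
  at RR: ((2*z)+(y*2)) (not simplifiable)
  at RRL: (2*z) (not simplifiable)
  at RRR: (y*2) (not simplifiable)
Result: no simplifiable subexpression found -> normal form.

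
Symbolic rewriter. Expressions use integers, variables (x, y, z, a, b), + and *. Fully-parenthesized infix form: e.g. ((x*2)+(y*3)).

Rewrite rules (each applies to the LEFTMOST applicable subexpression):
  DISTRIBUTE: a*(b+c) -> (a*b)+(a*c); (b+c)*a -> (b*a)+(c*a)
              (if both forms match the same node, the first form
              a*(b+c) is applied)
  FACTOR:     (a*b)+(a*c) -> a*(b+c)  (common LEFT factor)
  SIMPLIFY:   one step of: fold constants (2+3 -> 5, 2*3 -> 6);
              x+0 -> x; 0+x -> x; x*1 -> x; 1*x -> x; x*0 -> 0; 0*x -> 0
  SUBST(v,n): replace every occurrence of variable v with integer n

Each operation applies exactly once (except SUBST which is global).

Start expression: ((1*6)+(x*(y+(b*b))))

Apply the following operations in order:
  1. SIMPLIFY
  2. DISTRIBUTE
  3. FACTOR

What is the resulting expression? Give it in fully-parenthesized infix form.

Start: ((1*6)+(x*(y+(b*b))))
Apply SIMPLIFY at L (target: (1*6)): ((1*6)+(x*(y+(b*b)))) -> (6+(x*(y+(b*b))))
Apply DISTRIBUTE at R (target: (x*(y+(b*b)))): (6+(x*(y+(b*b)))) -> (6+((x*y)+(x*(b*b))))
Apply FACTOR at R (target: ((x*y)+(x*(b*b)))): (6+((x*y)+(x*(b*b)))) -> (6+(x*(y+(b*b))))

Answer: (6+(x*(y+(b*b))))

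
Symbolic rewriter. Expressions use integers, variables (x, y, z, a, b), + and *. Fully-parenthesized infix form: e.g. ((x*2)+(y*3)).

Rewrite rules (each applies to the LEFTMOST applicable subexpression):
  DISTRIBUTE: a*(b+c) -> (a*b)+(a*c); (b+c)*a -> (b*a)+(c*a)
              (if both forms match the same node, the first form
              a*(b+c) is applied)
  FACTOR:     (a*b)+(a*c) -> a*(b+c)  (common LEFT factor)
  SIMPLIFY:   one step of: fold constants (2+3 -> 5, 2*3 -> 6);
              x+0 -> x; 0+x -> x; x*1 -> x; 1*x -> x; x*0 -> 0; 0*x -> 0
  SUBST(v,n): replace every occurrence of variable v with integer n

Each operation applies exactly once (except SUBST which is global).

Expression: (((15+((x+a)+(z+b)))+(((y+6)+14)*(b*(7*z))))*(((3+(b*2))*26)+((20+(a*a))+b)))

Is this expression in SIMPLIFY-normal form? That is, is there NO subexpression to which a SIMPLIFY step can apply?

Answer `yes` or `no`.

Expression: (((15+((x+a)+(z+b)))+(((y+6)+14)*(b*(7*z))))*(((3+(b*2))*26)+((20+(a*a))+b)))
Scanning for simplifiable subexpressions (pre-order)...
  at root: (((15+((x+a)+(z+b)))+(((y+6)+14)*(b*(7*z))))*(((3+(b*2))*26)+((20+(a*a))+b))) (not simplifiable)
  at L: ((15+((x+a)+(z+b)))+(((y+6)+14)*(b*(7*z)))) (not simplifiable)
  at LL: (15+((x+a)+(z+b))) (not simplifiable)
  at LLR: ((x+a)+(z+b)) (not simplifiable)
  at LLRL: (x+a) (not simplifiable)
  at LLRR: (z+b) (not simplifiable)
  at LR: (((y+6)+14)*(b*(7*z))) (not simplifiable)
  at LRL: ((y+6)+14) (not simplifiable)
  at LRLL: (y+6) (not simplifiable)
  at LRR: (b*(7*z)) (not simplifiable)
  at LRRR: (7*z) (not simplifiable)
  at R: (((3+(b*2))*26)+((20+(a*a))+b)) (not simplifiable)
  at RL: ((3+(b*2))*26) (not simplifiable)
  at RLL: (3+(b*2)) (not simplifiable)
  at RLLR: (b*2) (not simplifiable)
  at RR: ((20+(a*a))+b) (not simplifiable)
  at RRL: (20+(a*a)) (not simplifiable)
  at RRLR: (a*a) (not simplifiable)
Result: no simplifiable subexpression found -> normal form.

Answer: yes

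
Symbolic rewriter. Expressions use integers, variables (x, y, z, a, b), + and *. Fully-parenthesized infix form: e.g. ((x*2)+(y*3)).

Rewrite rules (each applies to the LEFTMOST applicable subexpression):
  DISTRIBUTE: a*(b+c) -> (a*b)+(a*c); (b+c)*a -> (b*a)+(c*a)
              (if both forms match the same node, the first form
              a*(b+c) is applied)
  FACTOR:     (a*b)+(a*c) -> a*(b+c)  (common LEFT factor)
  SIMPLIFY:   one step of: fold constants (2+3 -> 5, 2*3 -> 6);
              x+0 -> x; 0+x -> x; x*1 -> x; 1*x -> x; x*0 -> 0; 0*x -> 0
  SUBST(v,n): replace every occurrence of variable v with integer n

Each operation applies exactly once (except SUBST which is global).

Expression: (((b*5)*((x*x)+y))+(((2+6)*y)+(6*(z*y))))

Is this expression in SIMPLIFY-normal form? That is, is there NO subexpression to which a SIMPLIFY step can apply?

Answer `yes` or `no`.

Answer: no

Derivation:
Expression: (((b*5)*((x*x)+y))+(((2+6)*y)+(6*(z*y))))
Scanning for simplifiable subexpressions (pre-order)...
  at root: (((b*5)*((x*x)+y))+(((2+6)*y)+(6*(z*y)))) (not simplifiable)
  at L: ((b*5)*((x*x)+y)) (not simplifiable)
  at LL: (b*5) (not simplifiable)
  at LR: ((x*x)+y) (not simplifiable)
  at LRL: (x*x) (not simplifiable)
  at R: (((2+6)*y)+(6*(z*y))) (not simplifiable)
  at RL: ((2+6)*y) (not simplifiable)
  at RLL: (2+6) (SIMPLIFIABLE)
  at RR: (6*(z*y)) (not simplifiable)
  at RRR: (z*y) (not simplifiable)
Found simplifiable subexpr at path RLL: (2+6)
One SIMPLIFY step would give: (((b*5)*((x*x)+y))+((8*y)+(6*(z*y))))
-> NOT in normal form.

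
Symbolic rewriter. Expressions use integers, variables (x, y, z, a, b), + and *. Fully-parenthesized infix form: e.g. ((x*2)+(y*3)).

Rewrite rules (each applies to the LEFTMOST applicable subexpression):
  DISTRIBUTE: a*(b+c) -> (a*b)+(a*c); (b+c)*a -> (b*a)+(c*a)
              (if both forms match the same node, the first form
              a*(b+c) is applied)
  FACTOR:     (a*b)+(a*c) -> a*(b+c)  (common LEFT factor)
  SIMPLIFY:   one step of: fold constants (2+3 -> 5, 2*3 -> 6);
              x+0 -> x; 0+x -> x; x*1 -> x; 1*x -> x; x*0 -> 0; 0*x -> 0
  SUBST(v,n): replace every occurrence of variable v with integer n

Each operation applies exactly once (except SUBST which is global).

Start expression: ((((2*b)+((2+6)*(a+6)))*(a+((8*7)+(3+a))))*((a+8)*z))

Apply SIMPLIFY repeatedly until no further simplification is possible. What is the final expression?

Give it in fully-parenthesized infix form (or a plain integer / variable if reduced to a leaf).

Answer: ((((2*b)+(8*(a+6)))*(a+(56+(3+a))))*((a+8)*z))

Derivation:
Start: ((((2*b)+((2+6)*(a+6)))*(a+((8*7)+(3+a))))*((a+8)*z))
Step 1: at LLRL: (2+6) -> 8; overall: ((((2*b)+((2+6)*(a+6)))*(a+((8*7)+(3+a))))*((a+8)*z)) -> ((((2*b)+(8*(a+6)))*(a+((8*7)+(3+a))))*((a+8)*z))
Step 2: at LRRL: (8*7) -> 56; overall: ((((2*b)+(8*(a+6)))*(a+((8*7)+(3+a))))*((a+8)*z)) -> ((((2*b)+(8*(a+6)))*(a+(56+(3+a))))*((a+8)*z))
Fixed point: ((((2*b)+(8*(a+6)))*(a+(56+(3+a))))*((a+8)*z))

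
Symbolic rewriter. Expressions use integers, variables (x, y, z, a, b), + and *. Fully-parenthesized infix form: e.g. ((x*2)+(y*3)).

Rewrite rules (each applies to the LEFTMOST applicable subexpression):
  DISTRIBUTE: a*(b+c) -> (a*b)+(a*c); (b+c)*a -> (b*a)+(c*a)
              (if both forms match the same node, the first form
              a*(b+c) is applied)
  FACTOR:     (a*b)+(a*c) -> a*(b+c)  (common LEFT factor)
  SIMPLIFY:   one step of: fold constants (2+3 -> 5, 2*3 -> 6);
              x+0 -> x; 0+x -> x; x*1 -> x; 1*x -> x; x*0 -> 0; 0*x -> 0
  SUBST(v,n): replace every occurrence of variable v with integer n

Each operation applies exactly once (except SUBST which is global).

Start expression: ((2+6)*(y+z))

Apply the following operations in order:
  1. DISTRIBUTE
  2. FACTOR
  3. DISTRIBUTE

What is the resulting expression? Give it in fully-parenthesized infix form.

Answer: (((2+6)*y)+((2+6)*z))

Derivation:
Start: ((2+6)*(y+z))
Apply DISTRIBUTE at root (target: ((2+6)*(y+z))): ((2+6)*(y+z)) -> (((2+6)*y)+((2+6)*z))
Apply FACTOR at root (target: (((2+6)*y)+((2+6)*z))): (((2+6)*y)+((2+6)*z)) -> ((2+6)*(y+z))
Apply DISTRIBUTE at root (target: ((2+6)*(y+z))): ((2+6)*(y+z)) -> (((2+6)*y)+((2+6)*z))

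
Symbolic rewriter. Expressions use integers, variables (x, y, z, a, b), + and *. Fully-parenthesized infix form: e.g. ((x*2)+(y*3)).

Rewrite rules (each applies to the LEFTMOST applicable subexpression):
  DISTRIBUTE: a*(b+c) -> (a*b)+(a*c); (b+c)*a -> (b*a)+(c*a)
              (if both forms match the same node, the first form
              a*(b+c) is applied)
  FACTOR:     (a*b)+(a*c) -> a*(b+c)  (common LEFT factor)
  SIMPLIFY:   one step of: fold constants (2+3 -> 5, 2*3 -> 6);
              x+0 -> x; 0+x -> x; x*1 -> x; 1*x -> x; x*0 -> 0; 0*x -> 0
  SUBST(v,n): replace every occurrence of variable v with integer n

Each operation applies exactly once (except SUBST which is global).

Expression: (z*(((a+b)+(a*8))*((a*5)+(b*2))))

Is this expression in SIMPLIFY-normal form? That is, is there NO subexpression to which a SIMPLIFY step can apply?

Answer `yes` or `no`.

Expression: (z*(((a+b)+(a*8))*((a*5)+(b*2))))
Scanning for simplifiable subexpressions (pre-order)...
  at root: (z*(((a+b)+(a*8))*((a*5)+(b*2)))) (not simplifiable)
  at R: (((a+b)+(a*8))*((a*5)+(b*2))) (not simplifiable)
  at RL: ((a+b)+(a*8)) (not simplifiable)
  at RLL: (a+b) (not simplifiable)
  at RLR: (a*8) (not simplifiable)
  at RR: ((a*5)+(b*2)) (not simplifiable)
  at RRL: (a*5) (not simplifiable)
  at RRR: (b*2) (not simplifiable)
Result: no simplifiable subexpression found -> normal form.

Answer: yes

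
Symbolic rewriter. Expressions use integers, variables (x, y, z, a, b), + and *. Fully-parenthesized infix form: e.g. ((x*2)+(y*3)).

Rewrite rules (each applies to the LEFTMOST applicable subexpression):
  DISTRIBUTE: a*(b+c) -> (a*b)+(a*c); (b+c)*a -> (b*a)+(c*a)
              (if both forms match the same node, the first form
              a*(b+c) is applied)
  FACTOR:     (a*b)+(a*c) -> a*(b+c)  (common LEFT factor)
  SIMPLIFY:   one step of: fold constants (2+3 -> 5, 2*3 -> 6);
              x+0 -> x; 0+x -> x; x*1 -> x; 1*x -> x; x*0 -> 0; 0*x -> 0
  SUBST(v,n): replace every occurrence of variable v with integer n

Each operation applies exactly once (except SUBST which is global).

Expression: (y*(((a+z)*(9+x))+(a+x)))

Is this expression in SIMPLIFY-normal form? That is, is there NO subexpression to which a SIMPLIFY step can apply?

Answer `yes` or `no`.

Expression: (y*(((a+z)*(9+x))+(a+x)))
Scanning for simplifiable subexpressions (pre-order)...
  at root: (y*(((a+z)*(9+x))+(a+x))) (not simplifiable)
  at R: (((a+z)*(9+x))+(a+x)) (not simplifiable)
  at RL: ((a+z)*(9+x)) (not simplifiable)
  at RLL: (a+z) (not simplifiable)
  at RLR: (9+x) (not simplifiable)
  at RR: (a+x) (not simplifiable)
Result: no simplifiable subexpression found -> normal form.

Answer: yes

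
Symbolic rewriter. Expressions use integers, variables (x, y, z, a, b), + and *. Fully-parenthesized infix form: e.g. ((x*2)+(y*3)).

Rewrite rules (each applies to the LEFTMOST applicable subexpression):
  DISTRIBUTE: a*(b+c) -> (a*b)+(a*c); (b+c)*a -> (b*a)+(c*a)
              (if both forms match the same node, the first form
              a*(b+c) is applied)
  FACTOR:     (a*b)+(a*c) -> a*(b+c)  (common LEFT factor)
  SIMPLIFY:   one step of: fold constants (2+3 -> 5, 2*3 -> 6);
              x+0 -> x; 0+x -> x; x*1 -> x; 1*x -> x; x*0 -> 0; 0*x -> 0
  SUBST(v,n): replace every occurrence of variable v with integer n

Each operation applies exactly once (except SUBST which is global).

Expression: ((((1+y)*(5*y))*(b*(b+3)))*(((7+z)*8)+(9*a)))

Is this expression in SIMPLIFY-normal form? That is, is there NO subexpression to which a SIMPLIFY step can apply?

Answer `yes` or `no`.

Expression: ((((1+y)*(5*y))*(b*(b+3)))*(((7+z)*8)+(9*a)))
Scanning for simplifiable subexpressions (pre-order)...
  at root: ((((1+y)*(5*y))*(b*(b+3)))*(((7+z)*8)+(9*a))) (not simplifiable)
  at L: (((1+y)*(5*y))*(b*(b+3))) (not simplifiable)
  at LL: ((1+y)*(5*y)) (not simplifiable)
  at LLL: (1+y) (not simplifiable)
  at LLR: (5*y) (not simplifiable)
  at LR: (b*(b+3)) (not simplifiable)
  at LRR: (b+3) (not simplifiable)
  at R: (((7+z)*8)+(9*a)) (not simplifiable)
  at RL: ((7+z)*8) (not simplifiable)
  at RLL: (7+z) (not simplifiable)
  at RR: (9*a) (not simplifiable)
Result: no simplifiable subexpression found -> normal form.

Answer: yes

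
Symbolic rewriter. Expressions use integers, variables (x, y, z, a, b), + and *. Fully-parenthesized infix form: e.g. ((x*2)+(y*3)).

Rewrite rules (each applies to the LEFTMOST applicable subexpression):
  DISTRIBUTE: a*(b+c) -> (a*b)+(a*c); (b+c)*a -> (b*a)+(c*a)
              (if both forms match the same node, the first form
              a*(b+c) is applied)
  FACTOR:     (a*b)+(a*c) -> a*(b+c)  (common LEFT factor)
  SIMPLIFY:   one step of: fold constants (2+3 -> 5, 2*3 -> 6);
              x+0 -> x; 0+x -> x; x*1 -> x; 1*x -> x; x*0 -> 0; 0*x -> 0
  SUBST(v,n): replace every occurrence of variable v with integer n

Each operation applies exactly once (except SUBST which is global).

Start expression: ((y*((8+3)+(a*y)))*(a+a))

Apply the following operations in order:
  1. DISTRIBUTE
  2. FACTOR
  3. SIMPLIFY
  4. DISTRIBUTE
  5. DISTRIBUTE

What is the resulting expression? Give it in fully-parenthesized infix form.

Start: ((y*((8+3)+(a*y)))*(a+a))
Apply DISTRIBUTE at root (target: ((y*((8+3)+(a*y)))*(a+a))): ((y*((8+3)+(a*y)))*(a+a)) -> (((y*((8+3)+(a*y)))*a)+((y*((8+3)+(a*y)))*a))
Apply FACTOR at root (target: (((y*((8+3)+(a*y)))*a)+((y*((8+3)+(a*y)))*a))): (((y*((8+3)+(a*y)))*a)+((y*((8+3)+(a*y)))*a)) -> ((y*((8+3)+(a*y)))*(a+a))
Apply SIMPLIFY at LRL (target: (8+3)): ((y*((8+3)+(a*y)))*(a+a)) -> ((y*(11+(a*y)))*(a+a))
Apply DISTRIBUTE at root (target: ((y*(11+(a*y)))*(a+a))): ((y*(11+(a*y)))*(a+a)) -> (((y*(11+(a*y)))*a)+((y*(11+(a*y)))*a))
Apply DISTRIBUTE at LL (target: (y*(11+(a*y)))): (((y*(11+(a*y)))*a)+((y*(11+(a*y)))*a)) -> ((((y*11)+(y*(a*y)))*a)+((y*(11+(a*y)))*a))

Answer: ((((y*11)+(y*(a*y)))*a)+((y*(11+(a*y)))*a))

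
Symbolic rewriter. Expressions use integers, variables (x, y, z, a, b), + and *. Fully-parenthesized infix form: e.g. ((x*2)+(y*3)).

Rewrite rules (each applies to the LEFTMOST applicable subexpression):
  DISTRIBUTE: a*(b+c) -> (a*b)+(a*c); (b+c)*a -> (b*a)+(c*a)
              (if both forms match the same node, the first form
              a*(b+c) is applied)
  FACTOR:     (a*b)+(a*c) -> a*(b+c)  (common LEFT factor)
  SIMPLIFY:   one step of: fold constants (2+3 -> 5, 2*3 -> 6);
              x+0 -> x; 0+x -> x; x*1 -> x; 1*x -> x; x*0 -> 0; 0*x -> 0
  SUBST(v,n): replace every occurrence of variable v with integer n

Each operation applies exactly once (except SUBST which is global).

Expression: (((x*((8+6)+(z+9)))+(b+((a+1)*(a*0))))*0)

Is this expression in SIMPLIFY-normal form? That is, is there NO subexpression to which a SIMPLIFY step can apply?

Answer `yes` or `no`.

Answer: no

Derivation:
Expression: (((x*((8+6)+(z+9)))+(b+((a+1)*(a*0))))*0)
Scanning for simplifiable subexpressions (pre-order)...
  at root: (((x*((8+6)+(z+9)))+(b+((a+1)*(a*0))))*0) (SIMPLIFIABLE)
  at L: ((x*((8+6)+(z+9)))+(b+((a+1)*(a*0)))) (not simplifiable)
  at LL: (x*((8+6)+(z+9))) (not simplifiable)
  at LLR: ((8+6)+(z+9)) (not simplifiable)
  at LLRL: (8+6) (SIMPLIFIABLE)
  at LLRR: (z+9) (not simplifiable)
  at LR: (b+((a+1)*(a*0))) (not simplifiable)
  at LRR: ((a+1)*(a*0)) (not simplifiable)
  at LRRL: (a+1) (not simplifiable)
  at LRRR: (a*0) (SIMPLIFIABLE)
Found simplifiable subexpr at path root: (((x*((8+6)+(z+9)))+(b+((a+1)*(a*0))))*0)
One SIMPLIFY step would give: 0
-> NOT in normal form.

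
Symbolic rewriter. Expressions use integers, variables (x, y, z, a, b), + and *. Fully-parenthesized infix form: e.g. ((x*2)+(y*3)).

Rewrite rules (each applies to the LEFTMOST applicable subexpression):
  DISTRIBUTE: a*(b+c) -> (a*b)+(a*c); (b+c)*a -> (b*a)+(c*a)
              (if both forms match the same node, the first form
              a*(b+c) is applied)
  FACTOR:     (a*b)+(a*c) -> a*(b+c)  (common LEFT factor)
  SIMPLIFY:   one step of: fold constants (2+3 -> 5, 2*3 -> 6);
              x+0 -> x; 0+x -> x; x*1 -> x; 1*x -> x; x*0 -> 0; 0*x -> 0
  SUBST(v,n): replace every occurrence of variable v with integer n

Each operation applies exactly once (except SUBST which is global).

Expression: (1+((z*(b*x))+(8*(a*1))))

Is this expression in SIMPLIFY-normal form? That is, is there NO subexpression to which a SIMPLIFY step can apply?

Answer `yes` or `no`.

Answer: no

Derivation:
Expression: (1+((z*(b*x))+(8*(a*1))))
Scanning for simplifiable subexpressions (pre-order)...
  at root: (1+((z*(b*x))+(8*(a*1)))) (not simplifiable)
  at R: ((z*(b*x))+(8*(a*1))) (not simplifiable)
  at RL: (z*(b*x)) (not simplifiable)
  at RLR: (b*x) (not simplifiable)
  at RR: (8*(a*1)) (not simplifiable)
  at RRR: (a*1) (SIMPLIFIABLE)
Found simplifiable subexpr at path RRR: (a*1)
One SIMPLIFY step would give: (1+((z*(b*x))+(8*a)))
-> NOT in normal form.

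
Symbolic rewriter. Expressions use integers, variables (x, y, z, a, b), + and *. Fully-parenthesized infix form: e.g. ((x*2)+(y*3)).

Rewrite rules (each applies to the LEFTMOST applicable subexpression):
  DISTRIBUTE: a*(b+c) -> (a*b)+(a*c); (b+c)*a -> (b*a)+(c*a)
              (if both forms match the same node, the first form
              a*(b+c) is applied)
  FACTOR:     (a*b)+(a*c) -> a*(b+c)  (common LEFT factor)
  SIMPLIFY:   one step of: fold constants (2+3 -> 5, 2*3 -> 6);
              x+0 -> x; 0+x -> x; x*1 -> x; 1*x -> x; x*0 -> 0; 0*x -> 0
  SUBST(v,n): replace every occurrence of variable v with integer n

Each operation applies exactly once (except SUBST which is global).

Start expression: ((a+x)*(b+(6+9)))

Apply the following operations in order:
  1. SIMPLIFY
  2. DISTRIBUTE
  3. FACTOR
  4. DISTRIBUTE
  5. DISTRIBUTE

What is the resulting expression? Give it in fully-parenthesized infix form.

Start: ((a+x)*(b+(6+9)))
Apply SIMPLIFY at RR (target: (6+9)): ((a+x)*(b+(6+9))) -> ((a+x)*(b+15))
Apply DISTRIBUTE at root (target: ((a+x)*(b+15))): ((a+x)*(b+15)) -> (((a+x)*b)+((a+x)*15))
Apply FACTOR at root (target: (((a+x)*b)+((a+x)*15))): (((a+x)*b)+((a+x)*15)) -> ((a+x)*(b+15))
Apply DISTRIBUTE at root (target: ((a+x)*(b+15))): ((a+x)*(b+15)) -> (((a+x)*b)+((a+x)*15))
Apply DISTRIBUTE at L (target: ((a+x)*b)): (((a+x)*b)+((a+x)*15)) -> (((a*b)+(x*b))+((a+x)*15))

Answer: (((a*b)+(x*b))+((a+x)*15))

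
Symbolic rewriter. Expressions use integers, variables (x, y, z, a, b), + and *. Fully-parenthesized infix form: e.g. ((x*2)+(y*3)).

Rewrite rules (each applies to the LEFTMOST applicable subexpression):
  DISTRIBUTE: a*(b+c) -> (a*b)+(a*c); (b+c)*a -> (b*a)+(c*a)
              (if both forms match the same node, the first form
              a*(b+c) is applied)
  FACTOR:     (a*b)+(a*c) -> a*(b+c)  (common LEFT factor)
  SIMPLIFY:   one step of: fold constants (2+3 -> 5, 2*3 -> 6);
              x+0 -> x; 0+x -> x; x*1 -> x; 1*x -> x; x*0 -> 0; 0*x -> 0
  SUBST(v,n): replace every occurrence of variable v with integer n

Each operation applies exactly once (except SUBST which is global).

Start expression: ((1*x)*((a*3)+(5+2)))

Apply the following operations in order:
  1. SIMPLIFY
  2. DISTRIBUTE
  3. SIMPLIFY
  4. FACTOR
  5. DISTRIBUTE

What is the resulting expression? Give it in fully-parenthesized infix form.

Answer: ((x*(a*3))+(x*7))

Derivation:
Start: ((1*x)*((a*3)+(5+2)))
Apply SIMPLIFY at L (target: (1*x)): ((1*x)*((a*3)+(5+2))) -> (x*((a*3)+(5+2)))
Apply DISTRIBUTE at root (target: (x*((a*3)+(5+2)))): (x*((a*3)+(5+2))) -> ((x*(a*3))+(x*(5+2)))
Apply SIMPLIFY at RR (target: (5+2)): ((x*(a*3))+(x*(5+2))) -> ((x*(a*3))+(x*7))
Apply FACTOR at root (target: ((x*(a*3))+(x*7))): ((x*(a*3))+(x*7)) -> (x*((a*3)+7))
Apply DISTRIBUTE at root (target: (x*((a*3)+7))): (x*((a*3)+7)) -> ((x*(a*3))+(x*7))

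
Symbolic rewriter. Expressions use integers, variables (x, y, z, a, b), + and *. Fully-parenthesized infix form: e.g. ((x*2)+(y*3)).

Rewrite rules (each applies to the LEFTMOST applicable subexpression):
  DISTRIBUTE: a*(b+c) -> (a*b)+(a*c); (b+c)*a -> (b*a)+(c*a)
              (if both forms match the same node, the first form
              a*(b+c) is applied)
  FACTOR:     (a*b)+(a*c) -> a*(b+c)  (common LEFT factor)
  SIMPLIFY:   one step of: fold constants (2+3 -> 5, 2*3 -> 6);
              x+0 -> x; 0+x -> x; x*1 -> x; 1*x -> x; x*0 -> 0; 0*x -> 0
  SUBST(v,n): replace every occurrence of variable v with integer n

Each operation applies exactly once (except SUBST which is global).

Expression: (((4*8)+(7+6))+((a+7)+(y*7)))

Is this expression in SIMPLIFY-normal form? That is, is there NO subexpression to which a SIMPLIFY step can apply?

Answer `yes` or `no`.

Expression: (((4*8)+(7+6))+((a+7)+(y*7)))
Scanning for simplifiable subexpressions (pre-order)...
  at root: (((4*8)+(7+6))+((a+7)+(y*7))) (not simplifiable)
  at L: ((4*8)+(7+6)) (not simplifiable)
  at LL: (4*8) (SIMPLIFIABLE)
  at LR: (7+6) (SIMPLIFIABLE)
  at R: ((a+7)+(y*7)) (not simplifiable)
  at RL: (a+7) (not simplifiable)
  at RR: (y*7) (not simplifiable)
Found simplifiable subexpr at path LL: (4*8)
One SIMPLIFY step would give: ((32+(7+6))+((a+7)+(y*7)))
-> NOT in normal form.

Answer: no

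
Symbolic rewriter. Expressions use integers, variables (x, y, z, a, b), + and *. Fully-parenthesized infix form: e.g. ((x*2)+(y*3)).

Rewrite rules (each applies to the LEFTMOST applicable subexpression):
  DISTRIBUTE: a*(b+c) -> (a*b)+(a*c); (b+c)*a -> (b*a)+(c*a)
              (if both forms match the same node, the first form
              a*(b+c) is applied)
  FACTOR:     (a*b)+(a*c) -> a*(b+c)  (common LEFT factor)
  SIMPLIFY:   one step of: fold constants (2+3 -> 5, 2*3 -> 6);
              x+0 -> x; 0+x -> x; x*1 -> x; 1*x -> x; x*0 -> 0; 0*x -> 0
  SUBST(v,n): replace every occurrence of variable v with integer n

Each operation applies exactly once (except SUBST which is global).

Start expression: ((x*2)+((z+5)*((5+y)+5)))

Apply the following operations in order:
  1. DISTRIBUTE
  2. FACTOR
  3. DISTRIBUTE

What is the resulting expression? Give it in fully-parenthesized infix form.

Start: ((x*2)+((z+5)*((5+y)+5)))
Apply DISTRIBUTE at R (target: ((z+5)*((5+y)+5))): ((x*2)+((z+5)*((5+y)+5))) -> ((x*2)+(((z+5)*(5+y))+((z+5)*5)))
Apply FACTOR at R (target: (((z+5)*(5+y))+((z+5)*5))): ((x*2)+(((z+5)*(5+y))+((z+5)*5))) -> ((x*2)+((z+5)*((5+y)+5)))
Apply DISTRIBUTE at R (target: ((z+5)*((5+y)+5))): ((x*2)+((z+5)*((5+y)+5))) -> ((x*2)+(((z+5)*(5+y))+((z+5)*5)))

Answer: ((x*2)+(((z+5)*(5+y))+((z+5)*5)))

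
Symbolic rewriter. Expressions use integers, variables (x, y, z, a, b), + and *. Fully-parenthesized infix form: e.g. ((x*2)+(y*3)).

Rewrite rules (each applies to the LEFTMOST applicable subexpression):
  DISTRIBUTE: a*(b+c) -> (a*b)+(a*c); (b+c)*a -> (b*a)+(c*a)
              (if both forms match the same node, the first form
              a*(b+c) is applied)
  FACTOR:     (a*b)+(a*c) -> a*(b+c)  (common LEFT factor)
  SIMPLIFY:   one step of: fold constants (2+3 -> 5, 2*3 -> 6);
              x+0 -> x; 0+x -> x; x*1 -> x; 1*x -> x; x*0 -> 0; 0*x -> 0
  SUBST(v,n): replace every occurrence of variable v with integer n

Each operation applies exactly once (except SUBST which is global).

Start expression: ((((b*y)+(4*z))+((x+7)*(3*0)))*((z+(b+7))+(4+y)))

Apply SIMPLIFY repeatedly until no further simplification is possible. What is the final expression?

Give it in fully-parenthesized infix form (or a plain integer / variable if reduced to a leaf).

Start: ((((b*y)+(4*z))+((x+7)*(3*0)))*((z+(b+7))+(4+y)))
Step 1: at LRR: (3*0) -> 0; overall: ((((b*y)+(4*z))+((x+7)*(3*0)))*((z+(b+7))+(4+y))) -> ((((b*y)+(4*z))+((x+7)*0))*((z+(b+7))+(4+y)))
Step 2: at LR: ((x+7)*0) -> 0; overall: ((((b*y)+(4*z))+((x+7)*0))*((z+(b+7))+(4+y))) -> ((((b*y)+(4*z))+0)*((z+(b+7))+(4+y)))
Step 3: at L: (((b*y)+(4*z))+0) -> ((b*y)+(4*z)); overall: ((((b*y)+(4*z))+0)*((z+(b+7))+(4+y))) -> (((b*y)+(4*z))*((z+(b+7))+(4+y)))
Fixed point: (((b*y)+(4*z))*((z+(b+7))+(4+y)))

Answer: (((b*y)+(4*z))*((z+(b+7))+(4+y)))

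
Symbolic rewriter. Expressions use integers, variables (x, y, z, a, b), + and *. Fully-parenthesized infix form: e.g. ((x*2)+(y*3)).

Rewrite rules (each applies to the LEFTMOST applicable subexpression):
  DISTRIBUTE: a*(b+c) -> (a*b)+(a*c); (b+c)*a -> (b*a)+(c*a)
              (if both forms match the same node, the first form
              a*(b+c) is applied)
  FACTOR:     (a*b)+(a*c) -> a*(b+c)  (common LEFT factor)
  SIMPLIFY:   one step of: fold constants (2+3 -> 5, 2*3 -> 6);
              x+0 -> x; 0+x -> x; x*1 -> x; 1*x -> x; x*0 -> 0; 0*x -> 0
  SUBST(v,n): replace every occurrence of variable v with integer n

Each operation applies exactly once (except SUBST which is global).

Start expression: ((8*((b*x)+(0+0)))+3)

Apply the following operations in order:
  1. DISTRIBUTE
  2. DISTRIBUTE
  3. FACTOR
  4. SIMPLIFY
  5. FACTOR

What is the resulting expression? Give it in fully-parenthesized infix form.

Answer: ((8*((b*x)+0))+3)

Derivation:
Start: ((8*((b*x)+(0+0)))+3)
Apply DISTRIBUTE at L (target: (8*((b*x)+(0+0)))): ((8*((b*x)+(0+0)))+3) -> (((8*(b*x))+(8*(0+0)))+3)
Apply DISTRIBUTE at LR (target: (8*(0+0))): (((8*(b*x))+(8*(0+0)))+3) -> (((8*(b*x))+((8*0)+(8*0)))+3)
Apply FACTOR at LR (target: ((8*0)+(8*0))): (((8*(b*x))+((8*0)+(8*0)))+3) -> (((8*(b*x))+(8*(0+0)))+3)
Apply SIMPLIFY at LRR (target: (0+0)): (((8*(b*x))+(8*(0+0)))+3) -> (((8*(b*x))+(8*0))+3)
Apply FACTOR at L (target: ((8*(b*x))+(8*0))): (((8*(b*x))+(8*0))+3) -> ((8*((b*x)+0))+3)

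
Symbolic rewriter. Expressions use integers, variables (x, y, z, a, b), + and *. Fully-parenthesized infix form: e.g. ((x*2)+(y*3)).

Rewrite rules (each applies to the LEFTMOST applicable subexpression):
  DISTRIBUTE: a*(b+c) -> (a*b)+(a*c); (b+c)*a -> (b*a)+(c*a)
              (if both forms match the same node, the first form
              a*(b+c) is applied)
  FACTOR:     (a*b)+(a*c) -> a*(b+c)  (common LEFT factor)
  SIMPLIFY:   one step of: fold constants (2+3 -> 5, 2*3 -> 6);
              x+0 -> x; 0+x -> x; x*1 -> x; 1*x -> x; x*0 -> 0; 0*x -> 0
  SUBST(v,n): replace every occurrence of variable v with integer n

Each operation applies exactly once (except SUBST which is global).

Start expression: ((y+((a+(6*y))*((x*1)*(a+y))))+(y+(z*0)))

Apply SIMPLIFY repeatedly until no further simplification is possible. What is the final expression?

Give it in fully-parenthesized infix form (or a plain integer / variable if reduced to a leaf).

Answer: ((y+((a+(6*y))*(x*(a+y))))+y)

Derivation:
Start: ((y+((a+(6*y))*((x*1)*(a+y))))+(y+(z*0)))
Step 1: at LRRL: (x*1) -> x; overall: ((y+((a+(6*y))*((x*1)*(a+y))))+(y+(z*0))) -> ((y+((a+(6*y))*(x*(a+y))))+(y+(z*0)))
Step 2: at RR: (z*0) -> 0; overall: ((y+((a+(6*y))*(x*(a+y))))+(y+(z*0))) -> ((y+((a+(6*y))*(x*(a+y))))+(y+0))
Step 3: at R: (y+0) -> y; overall: ((y+((a+(6*y))*(x*(a+y))))+(y+0)) -> ((y+((a+(6*y))*(x*(a+y))))+y)
Fixed point: ((y+((a+(6*y))*(x*(a+y))))+y)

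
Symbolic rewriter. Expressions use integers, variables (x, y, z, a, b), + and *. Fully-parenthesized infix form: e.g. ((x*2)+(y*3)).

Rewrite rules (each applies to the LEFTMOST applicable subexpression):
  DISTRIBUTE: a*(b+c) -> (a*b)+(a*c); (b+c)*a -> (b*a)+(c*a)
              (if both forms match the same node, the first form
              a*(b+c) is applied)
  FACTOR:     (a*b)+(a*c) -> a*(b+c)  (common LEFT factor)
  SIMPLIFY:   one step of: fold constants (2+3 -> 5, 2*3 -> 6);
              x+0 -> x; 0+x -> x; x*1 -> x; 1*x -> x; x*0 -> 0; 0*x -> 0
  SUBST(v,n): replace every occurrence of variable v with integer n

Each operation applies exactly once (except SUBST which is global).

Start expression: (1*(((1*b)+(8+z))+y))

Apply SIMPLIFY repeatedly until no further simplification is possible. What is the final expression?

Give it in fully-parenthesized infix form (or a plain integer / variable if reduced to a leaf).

Start: (1*(((1*b)+(8+z))+y))
Step 1: at root: (1*(((1*b)+(8+z))+y)) -> (((1*b)+(8+z))+y); overall: (1*(((1*b)+(8+z))+y)) -> (((1*b)+(8+z))+y)
Step 2: at LL: (1*b) -> b; overall: (((1*b)+(8+z))+y) -> ((b+(8+z))+y)
Fixed point: ((b+(8+z))+y)

Answer: ((b+(8+z))+y)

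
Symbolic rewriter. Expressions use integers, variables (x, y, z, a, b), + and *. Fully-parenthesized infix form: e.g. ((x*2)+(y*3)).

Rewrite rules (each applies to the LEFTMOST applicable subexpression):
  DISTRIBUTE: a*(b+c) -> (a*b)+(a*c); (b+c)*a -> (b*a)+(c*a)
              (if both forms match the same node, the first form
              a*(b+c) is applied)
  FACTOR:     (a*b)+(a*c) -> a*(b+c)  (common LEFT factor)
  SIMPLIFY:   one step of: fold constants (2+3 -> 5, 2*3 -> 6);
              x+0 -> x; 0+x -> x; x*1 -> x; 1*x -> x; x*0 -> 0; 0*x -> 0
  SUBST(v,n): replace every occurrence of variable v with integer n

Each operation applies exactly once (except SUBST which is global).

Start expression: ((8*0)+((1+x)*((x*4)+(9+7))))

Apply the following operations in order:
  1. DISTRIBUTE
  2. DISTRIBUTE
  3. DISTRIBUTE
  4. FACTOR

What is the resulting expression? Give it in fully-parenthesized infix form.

Start: ((8*0)+((1+x)*((x*4)+(9+7))))
Apply DISTRIBUTE at R (target: ((1+x)*((x*4)+(9+7)))): ((8*0)+((1+x)*((x*4)+(9+7)))) -> ((8*0)+(((1+x)*(x*4))+((1+x)*(9+7))))
Apply DISTRIBUTE at RL (target: ((1+x)*(x*4))): ((8*0)+(((1+x)*(x*4))+((1+x)*(9+7)))) -> ((8*0)+(((1*(x*4))+(x*(x*4)))+((1+x)*(9+7))))
Apply DISTRIBUTE at RR (target: ((1+x)*(9+7))): ((8*0)+(((1*(x*4))+(x*(x*4)))+((1+x)*(9+7)))) -> ((8*0)+(((1*(x*4))+(x*(x*4)))+(((1+x)*9)+((1+x)*7))))
Apply FACTOR at RR (target: (((1+x)*9)+((1+x)*7))): ((8*0)+(((1*(x*4))+(x*(x*4)))+(((1+x)*9)+((1+x)*7)))) -> ((8*0)+(((1*(x*4))+(x*(x*4)))+((1+x)*(9+7))))

Answer: ((8*0)+(((1*(x*4))+(x*(x*4)))+((1+x)*(9+7))))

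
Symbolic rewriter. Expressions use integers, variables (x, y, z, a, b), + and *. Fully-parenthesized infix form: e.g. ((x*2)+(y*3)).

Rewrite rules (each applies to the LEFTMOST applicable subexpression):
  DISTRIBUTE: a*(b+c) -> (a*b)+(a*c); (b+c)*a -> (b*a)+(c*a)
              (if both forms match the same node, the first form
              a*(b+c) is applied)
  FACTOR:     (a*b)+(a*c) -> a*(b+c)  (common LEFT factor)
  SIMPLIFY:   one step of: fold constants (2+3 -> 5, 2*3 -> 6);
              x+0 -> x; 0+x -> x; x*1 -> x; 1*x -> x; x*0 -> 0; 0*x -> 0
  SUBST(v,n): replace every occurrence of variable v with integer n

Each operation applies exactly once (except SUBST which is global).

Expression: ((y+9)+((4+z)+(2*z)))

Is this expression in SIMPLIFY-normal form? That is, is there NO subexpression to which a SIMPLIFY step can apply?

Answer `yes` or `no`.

Expression: ((y+9)+((4+z)+(2*z)))
Scanning for simplifiable subexpressions (pre-order)...
  at root: ((y+9)+((4+z)+(2*z))) (not simplifiable)
  at L: (y+9) (not simplifiable)
  at R: ((4+z)+(2*z)) (not simplifiable)
  at RL: (4+z) (not simplifiable)
  at RR: (2*z) (not simplifiable)
Result: no simplifiable subexpression found -> normal form.

Answer: yes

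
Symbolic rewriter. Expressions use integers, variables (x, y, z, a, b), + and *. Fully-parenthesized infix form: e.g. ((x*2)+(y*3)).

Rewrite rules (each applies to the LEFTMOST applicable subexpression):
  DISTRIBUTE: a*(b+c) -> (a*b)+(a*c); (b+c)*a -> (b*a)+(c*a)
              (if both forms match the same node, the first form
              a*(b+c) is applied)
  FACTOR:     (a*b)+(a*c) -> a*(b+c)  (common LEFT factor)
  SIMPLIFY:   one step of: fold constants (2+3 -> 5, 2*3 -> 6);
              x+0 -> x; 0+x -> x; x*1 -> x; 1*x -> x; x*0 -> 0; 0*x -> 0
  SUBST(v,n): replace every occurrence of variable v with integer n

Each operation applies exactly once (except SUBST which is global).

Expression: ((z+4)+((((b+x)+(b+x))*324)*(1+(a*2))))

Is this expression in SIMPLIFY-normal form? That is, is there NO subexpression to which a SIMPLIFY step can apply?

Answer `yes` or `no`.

Answer: yes

Derivation:
Expression: ((z+4)+((((b+x)+(b+x))*324)*(1+(a*2))))
Scanning for simplifiable subexpressions (pre-order)...
  at root: ((z+4)+((((b+x)+(b+x))*324)*(1+(a*2)))) (not simplifiable)
  at L: (z+4) (not simplifiable)
  at R: ((((b+x)+(b+x))*324)*(1+(a*2))) (not simplifiable)
  at RL: (((b+x)+(b+x))*324) (not simplifiable)
  at RLL: ((b+x)+(b+x)) (not simplifiable)
  at RLLL: (b+x) (not simplifiable)
  at RLLR: (b+x) (not simplifiable)
  at RR: (1+(a*2)) (not simplifiable)
  at RRR: (a*2) (not simplifiable)
Result: no simplifiable subexpression found -> normal form.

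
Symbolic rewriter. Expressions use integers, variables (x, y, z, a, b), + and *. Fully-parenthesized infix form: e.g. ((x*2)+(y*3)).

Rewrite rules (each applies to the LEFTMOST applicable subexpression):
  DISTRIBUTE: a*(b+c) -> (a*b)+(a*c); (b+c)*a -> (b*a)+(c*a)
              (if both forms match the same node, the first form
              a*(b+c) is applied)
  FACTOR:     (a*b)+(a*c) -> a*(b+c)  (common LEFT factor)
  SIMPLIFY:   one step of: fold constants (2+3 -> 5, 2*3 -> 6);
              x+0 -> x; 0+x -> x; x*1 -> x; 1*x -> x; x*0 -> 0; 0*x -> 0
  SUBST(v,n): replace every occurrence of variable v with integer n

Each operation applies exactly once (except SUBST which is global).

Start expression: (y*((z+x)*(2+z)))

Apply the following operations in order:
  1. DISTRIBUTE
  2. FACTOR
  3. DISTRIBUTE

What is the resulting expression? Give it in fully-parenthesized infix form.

Start: (y*((z+x)*(2+z)))
Apply DISTRIBUTE at R (target: ((z+x)*(2+z))): (y*((z+x)*(2+z))) -> (y*(((z+x)*2)+((z+x)*z)))
Apply FACTOR at R (target: (((z+x)*2)+((z+x)*z))): (y*(((z+x)*2)+((z+x)*z))) -> (y*((z+x)*(2+z)))
Apply DISTRIBUTE at R (target: ((z+x)*(2+z))): (y*((z+x)*(2+z))) -> (y*(((z+x)*2)+((z+x)*z)))

Answer: (y*(((z+x)*2)+((z+x)*z)))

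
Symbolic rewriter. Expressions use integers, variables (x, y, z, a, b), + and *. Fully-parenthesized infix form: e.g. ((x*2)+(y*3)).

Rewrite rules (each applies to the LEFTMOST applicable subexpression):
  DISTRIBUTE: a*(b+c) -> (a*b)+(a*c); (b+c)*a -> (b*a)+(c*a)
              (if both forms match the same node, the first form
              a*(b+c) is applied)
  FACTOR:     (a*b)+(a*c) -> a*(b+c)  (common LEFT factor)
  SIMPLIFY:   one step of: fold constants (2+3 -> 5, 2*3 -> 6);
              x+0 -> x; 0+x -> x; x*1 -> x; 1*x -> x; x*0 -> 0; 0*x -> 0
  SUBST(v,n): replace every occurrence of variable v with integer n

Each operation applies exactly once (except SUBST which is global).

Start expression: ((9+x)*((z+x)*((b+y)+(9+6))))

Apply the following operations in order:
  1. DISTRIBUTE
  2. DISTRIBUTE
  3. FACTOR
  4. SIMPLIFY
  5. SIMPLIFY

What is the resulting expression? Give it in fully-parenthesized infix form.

Start: ((9+x)*((z+x)*((b+y)+(9+6))))
Apply DISTRIBUTE at root (target: ((9+x)*((z+x)*((b+y)+(9+6))))): ((9+x)*((z+x)*((b+y)+(9+6)))) -> ((9*((z+x)*((b+y)+(9+6))))+(x*((z+x)*((b+y)+(9+6)))))
Apply DISTRIBUTE at LR (target: ((z+x)*((b+y)+(9+6)))): ((9*((z+x)*((b+y)+(9+6))))+(x*((z+x)*((b+y)+(9+6))))) -> ((9*(((z+x)*(b+y))+((z+x)*(9+6))))+(x*((z+x)*((b+y)+(9+6)))))
Apply FACTOR at LR (target: (((z+x)*(b+y))+((z+x)*(9+6)))): ((9*(((z+x)*(b+y))+((z+x)*(9+6))))+(x*((z+x)*((b+y)+(9+6))))) -> ((9*((z+x)*((b+y)+(9+6))))+(x*((z+x)*((b+y)+(9+6)))))
Apply SIMPLIFY at LRRR (target: (9+6)): ((9*((z+x)*((b+y)+(9+6))))+(x*((z+x)*((b+y)+(9+6))))) -> ((9*((z+x)*((b+y)+15)))+(x*((z+x)*((b+y)+(9+6)))))
Apply SIMPLIFY at RRRR (target: (9+6)): ((9*((z+x)*((b+y)+15)))+(x*((z+x)*((b+y)+(9+6))))) -> ((9*((z+x)*((b+y)+15)))+(x*((z+x)*((b+y)+15))))

Answer: ((9*((z+x)*((b+y)+15)))+(x*((z+x)*((b+y)+15))))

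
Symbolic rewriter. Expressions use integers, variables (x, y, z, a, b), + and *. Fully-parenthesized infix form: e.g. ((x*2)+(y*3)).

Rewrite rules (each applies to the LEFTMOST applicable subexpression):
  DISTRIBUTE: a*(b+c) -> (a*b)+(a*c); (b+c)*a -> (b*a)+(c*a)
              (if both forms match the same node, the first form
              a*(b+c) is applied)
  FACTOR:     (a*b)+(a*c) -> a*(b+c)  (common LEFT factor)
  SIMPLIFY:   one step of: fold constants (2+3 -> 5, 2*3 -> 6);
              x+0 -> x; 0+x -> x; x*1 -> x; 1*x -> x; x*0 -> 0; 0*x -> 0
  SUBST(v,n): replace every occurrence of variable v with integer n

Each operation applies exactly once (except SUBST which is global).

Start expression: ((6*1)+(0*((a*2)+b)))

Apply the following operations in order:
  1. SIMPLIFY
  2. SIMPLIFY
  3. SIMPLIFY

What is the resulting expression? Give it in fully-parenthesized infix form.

Answer: 6

Derivation:
Start: ((6*1)+(0*((a*2)+b)))
Apply SIMPLIFY at L (target: (6*1)): ((6*1)+(0*((a*2)+b))) -> (6+(0*((a*2)+b)))
Apply SIMPLIFY at R (target: (0*((a*2)+b))): (6+(0*((a*2)+b))) -> (6+0)
Apply SIMPLIFY at root (target: (6+0)): (6+0) -> 6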